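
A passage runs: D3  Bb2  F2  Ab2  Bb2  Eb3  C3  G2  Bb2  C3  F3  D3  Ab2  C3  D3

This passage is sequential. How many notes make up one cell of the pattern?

5

Try groups of 5 (3 cells in 15 notes):
D3 Bb2 F2 Ab2 Bb2 | Eb3 C3 G2 Bb2 C3 | F3 D3 Ab2 C3 D3
Each cell is the previous one up a 2nd — so the unit is 5 notes.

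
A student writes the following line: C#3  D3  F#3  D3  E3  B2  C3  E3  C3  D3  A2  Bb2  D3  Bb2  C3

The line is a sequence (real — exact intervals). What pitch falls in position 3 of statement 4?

The unit is 5 notes. Position-3 pitches of the 3 shown cells: F#3, E3, D3.
From D3, down a 2nd gives C3.

C3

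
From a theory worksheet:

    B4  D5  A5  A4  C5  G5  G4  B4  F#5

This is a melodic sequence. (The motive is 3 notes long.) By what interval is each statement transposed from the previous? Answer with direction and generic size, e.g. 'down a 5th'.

down a 2nd

Unit = 3 notes; the statements start on B4, A4, G4, moving down a 2nd each time.
From B4 to A4: down a 2nd.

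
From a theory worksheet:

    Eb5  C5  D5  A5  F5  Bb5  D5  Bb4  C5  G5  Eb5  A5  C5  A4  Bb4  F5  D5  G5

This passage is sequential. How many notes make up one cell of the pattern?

18 notes total. Splitting into 3 groups of 6:
Eb5 C5 D5 A5 F5 Bb5 | D5 Bb4 C5 G5 Eb5 A5 | C5 A4 Bb4 F5 D5 G5
Each cell is the previous one down a 2nd — so the unit is 6 notes.

6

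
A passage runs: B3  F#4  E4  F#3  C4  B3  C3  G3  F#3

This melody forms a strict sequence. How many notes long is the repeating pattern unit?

3

Try groups of 3 (3 cells in 9 notes):
B3 F#4 E4 | F#3 C4 B3 | C3 G3 F#3
Each cell is the previous one down a 4th — so the unit is 3 notes.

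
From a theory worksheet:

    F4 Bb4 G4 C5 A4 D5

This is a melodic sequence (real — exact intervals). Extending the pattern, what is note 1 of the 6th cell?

D#5

Grouping in 2s, the 1st note of each cell is F4, G4, A4.
Carrying that up a 2nd forward: B4 → C#5 → D#5.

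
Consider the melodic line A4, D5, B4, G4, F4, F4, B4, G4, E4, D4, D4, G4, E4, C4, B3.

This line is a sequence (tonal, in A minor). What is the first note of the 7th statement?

C3

Unit = 5 notes; the statements start on A4, F4, D4, moving down a 3rd each time.
Continuing: B3 → G3 → E3 → C3. Statement 7 starts on C3.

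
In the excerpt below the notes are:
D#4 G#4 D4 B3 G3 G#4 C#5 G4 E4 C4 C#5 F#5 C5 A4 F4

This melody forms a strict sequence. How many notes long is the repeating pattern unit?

15 notes total. Splitting into 3 groups of 5:
D#4 G#4 D4 B3 G3 | G#4 C#5 G4 E4 C4 | C#5 F#5 C5 A4 F4
Each cell is the previous one up a 4th — so the unit is 5 notes.

5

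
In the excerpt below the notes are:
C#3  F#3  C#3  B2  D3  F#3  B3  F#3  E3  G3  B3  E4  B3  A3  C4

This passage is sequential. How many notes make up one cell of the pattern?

5

There are 15 notes; a 5-note unit gives 3 cells:
C#3 F#3 C#3 B2 D3 | F#3 B3 F#3 E3 G3 | B3 E4 B3 A3 C4
Every group is a transposition up a 4th of the one before; no shorter unit works.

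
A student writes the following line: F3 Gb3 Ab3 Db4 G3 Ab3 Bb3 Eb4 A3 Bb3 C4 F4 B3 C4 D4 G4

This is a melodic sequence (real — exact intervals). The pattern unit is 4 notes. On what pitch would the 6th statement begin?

D#4

Unit = 4 notes; the statements start on F3, G3, A3, B3, moving up a 2nd each time.
Extending the heads up a 2nd: C#4 → D#4.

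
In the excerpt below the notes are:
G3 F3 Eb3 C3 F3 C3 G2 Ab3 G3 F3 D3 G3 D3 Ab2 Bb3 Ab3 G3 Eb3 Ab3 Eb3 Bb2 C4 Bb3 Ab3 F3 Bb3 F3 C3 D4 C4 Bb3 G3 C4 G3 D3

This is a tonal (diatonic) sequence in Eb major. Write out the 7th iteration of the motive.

Taking 7-note groups, the heads are G3, Ab3, Bb3, C4, D4: the pattern moves up a 2nd.
Continuing the starts: Eb4 → F4.
So cell 7 is F4 Eb4 D4 Bb3 Eb4 Bb3 F3.

F4 Eb4 D4 Bb3 Eb4 Bb3 F3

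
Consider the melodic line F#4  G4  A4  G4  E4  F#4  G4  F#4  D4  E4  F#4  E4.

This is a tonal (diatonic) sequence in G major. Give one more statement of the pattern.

C4 D4 E4 D4

With a 4-note motive the entries are F#4, E4, D4, each down a 2nd from the previous.
From C4 the diatonic shape gives C4 D4 E4 D4.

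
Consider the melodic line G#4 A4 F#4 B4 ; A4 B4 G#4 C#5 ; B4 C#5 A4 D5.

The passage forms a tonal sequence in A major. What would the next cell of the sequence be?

C#5 D5 B4 E5

Unit = 4 notes; the statements start on G#4, A4, B4, moving up a 2nd each time.
So cell 4 is C#5 D5 B4 E5.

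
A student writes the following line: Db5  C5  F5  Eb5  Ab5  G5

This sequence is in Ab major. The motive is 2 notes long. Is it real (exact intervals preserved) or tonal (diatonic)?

tonal

Every note is diatonic to Ab major.
Cell 1 has -1 semitones from note 1 to 2, but cell 2 has -2 — the interval quality changes while the contour stays the same, which is the hallmark of a tonal sequence.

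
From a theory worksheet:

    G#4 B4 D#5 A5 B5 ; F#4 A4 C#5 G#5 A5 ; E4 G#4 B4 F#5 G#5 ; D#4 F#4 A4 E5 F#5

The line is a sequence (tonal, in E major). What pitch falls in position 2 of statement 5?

With 5-note cells, note 2 of each statement runs B4, A4, G#4, F#4.
From F#4, down a 2nd gives E4.

E4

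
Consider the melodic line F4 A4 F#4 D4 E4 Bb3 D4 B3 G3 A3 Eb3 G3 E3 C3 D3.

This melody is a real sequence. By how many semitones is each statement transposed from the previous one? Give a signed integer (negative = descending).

The 5-note cells begin on F4, Bb3, Eb3 — each down a 5th from the last.
F4 to Bb3 spans -7 semitones.

-7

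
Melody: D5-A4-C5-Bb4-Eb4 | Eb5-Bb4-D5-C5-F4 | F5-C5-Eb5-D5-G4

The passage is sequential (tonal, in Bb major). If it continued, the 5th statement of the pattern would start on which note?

A5

The 5-note cells begin on D5, Eb5, F5 — each up a 2nd from the last.
Extending the heads up a 2nd: G5 → A5.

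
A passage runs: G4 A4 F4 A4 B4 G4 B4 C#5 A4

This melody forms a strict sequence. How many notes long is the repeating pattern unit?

3

9 notes total. Splitting into 3 groups of 3:
G4 A4 F4 | A4 B4 G4 | B4 C#5 A4
Each cell is the previous one up a 2nd — so the unit is 3 notes.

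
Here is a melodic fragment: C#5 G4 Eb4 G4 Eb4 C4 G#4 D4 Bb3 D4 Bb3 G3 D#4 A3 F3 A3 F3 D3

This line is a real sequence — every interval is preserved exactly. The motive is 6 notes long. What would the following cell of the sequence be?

Unit = 6 notes; the statements start on C#5, G#4, D#4, moving down a 4th each time.
Statement 4 starts on A#3 and keeps the same exact contour: A#3 E3 C3 E3 C3 A2.

A#3 E3 C3 E3 C3 A2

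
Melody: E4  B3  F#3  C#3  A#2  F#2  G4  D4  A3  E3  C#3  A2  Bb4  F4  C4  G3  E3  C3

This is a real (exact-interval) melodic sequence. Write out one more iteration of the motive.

Unit = 6 notes; the statements start on E4, G4, Bb4, moving up a 3rd each time.
So cell 4 is Db5 Ab4 Eb4 Bb3 G3 Eb3.

Db5 Ab4 Eb4 Bb3 G3 Eb3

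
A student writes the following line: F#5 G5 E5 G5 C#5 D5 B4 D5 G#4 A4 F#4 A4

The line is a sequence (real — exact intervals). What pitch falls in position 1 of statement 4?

D#4

With 4-note cells, note 1 of each statement runs F#5, C#5, G#4.
From G#4, down a 4th gives D#4.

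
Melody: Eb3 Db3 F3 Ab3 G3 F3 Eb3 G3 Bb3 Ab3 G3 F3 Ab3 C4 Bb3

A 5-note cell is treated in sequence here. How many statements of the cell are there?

3

15 notes in groups of 5 gives 15/5 = 3 statements.
Starts: Eb3, F3, G3 — each up a 2nd.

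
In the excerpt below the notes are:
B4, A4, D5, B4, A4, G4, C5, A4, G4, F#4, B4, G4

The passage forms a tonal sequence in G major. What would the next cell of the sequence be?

F#4 E4 A4 F#4

Unit = 4 notes; the statements start on B4, A4, G4, moving down a 2nd each time.
From F#4 the diatonic shape gives F#4 E4 A4 F#4.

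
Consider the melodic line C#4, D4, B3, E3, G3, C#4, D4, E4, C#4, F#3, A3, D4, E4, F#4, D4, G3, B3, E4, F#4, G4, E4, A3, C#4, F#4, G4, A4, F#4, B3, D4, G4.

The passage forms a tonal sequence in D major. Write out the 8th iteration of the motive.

C#5 D5 B4 E4 G4 C#5

The 6-note cells begin on C#4, D4, E4, F#4, G4 — each up a 2nd from the last.
Extending up a 2nd: A4 → B4 → C#5.
Statement 8 starts on C#5 and keeps the same diatonic contour: C#5 D5 B4 E4 G4 C#5.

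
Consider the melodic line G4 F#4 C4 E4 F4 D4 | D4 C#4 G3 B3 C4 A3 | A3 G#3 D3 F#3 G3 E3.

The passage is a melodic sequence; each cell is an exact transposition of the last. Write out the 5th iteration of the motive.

B2 A#2 E2 G#2 A2 F#2

Unit = 6 notes; the statements start on G4, D4, A3, moving down a 4th each time.
Extending down a 4th: E3 → B2.
Statement 5 starts on B2 and keeps the same exact contour: B2 A#2 E2 G#2 A2 F#2.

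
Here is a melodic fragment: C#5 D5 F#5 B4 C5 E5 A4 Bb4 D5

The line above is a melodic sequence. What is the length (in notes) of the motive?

9 notes total. Splitting into 3 groups of 3:
C#5 D5 F#5 | B4 C5 E5 | A4 Bb4 D5
Every group is a transposition down a 2nd of the one before; no shorter unit works.

3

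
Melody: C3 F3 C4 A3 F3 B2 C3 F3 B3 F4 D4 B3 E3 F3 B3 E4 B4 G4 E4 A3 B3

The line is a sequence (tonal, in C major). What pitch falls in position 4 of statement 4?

C5

With 7-note cells, note 4 of each statement runs A3, D4, G4.
From G4, up a 4th gives C5.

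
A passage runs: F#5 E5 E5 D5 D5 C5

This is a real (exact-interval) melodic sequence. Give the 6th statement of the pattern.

Ab4 Gb4

Unit = 2 notes; the statements start on F#5, E5, D5, moving down a 2nd each time.
Carrying on: C5 → Bb4 → Ab4.
From Ab4 the exact shape gives Ab4 Gb4.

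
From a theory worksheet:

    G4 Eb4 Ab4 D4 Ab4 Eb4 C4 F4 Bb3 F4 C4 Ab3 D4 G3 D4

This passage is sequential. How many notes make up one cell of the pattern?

5

Try groups of 5 (3 cells in 15 notes):
G4 Eb4 Ab4 D4 Ab4 | Eb4 C4 F4 Bb3 F4 | C4 Ab3 D4 G3 D4
That's a consistent down a 3rd shift per cell, and no other grouping gives one.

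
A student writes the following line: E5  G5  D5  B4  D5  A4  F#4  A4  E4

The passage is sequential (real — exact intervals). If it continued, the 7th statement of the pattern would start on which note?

A#2

The 3-note cells begin on E5, B4, F#4 — each down a 4th from the last.
Extending the heads down a 4th: C#4 → G#3 → D#3 → A#2.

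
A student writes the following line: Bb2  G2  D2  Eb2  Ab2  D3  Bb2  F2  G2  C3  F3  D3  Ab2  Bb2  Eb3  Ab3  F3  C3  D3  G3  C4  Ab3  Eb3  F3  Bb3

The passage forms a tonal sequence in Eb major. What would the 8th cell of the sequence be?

Bb4 G4 D4 Eb4 Ab4

Taking 5-note groups, the heads are Bb2, D3, F3, Ab3, C4: the pattern moves up a 3rd.
Carrying on: Eb4 → G4 → Bb4.
So cell 8 is Bb4 G4 D4 Eb4 Ab4.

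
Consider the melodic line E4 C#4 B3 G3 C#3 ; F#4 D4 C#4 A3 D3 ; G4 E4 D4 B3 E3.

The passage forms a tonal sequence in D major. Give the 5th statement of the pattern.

B4 G4 F#4 D4 G3

Taking 5-note groups, the heads are E4, F#4, G4: the pattern moves up a 2nd.
Extending up a 2nd: A4 → B4.
So cell 5 is B4 G4 F#4 D4 G3.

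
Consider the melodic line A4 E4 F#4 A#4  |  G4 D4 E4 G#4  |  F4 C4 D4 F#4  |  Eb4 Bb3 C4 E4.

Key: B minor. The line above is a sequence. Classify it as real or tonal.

Each cell has the same semitone pattern (-5, 2, 4) — intervals are preserved exactly.
And A#4 lies outside B minor, so the sequence is real rather than tonal.

real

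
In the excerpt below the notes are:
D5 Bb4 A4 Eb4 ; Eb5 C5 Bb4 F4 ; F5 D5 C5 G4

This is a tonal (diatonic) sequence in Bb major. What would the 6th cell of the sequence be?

Taking 4-note groups, the heads are D5, Eb5, F5: the pattern moves up a 2nd.
Carrying on: G5 → A5 → Bb5.
So cell 6 is Bb5 G5 F5 C5.

Bb5 G5 F5 C5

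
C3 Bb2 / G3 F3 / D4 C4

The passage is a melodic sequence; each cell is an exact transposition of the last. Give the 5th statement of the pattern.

E5 D5

Unit = 2 notes; the statements start on C3, G3, D4, moving up a 5th each time.
Extending up a 5th: A4 → E5.
Statement 5 starts on E5 and keeps the same exact contour: E5 D5.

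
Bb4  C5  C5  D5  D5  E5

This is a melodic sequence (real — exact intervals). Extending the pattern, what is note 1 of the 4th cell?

E5

With 2-note cells, note 1 of each statement runs Bb4, C5, D5.
Each moves up a 2nd; the next is E5.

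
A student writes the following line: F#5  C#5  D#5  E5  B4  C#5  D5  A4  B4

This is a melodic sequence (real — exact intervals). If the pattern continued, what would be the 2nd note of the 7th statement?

The unit is 3 notes. Position-2 pitches of the 3 shown cells: C#5, B4, A4.
Each moves down a 2nd. Continuing: G4 → F4 → Eb4 → Db4.

Db4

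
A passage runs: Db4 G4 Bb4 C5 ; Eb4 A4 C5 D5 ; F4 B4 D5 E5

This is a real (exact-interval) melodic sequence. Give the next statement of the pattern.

Taking 4-note groups, the heads are Db4, Eb4, F4: the pattern moves up a 2nd.
So cell 4 is G4 C#5 E5 F#5.

G4 C#5 E5 F#5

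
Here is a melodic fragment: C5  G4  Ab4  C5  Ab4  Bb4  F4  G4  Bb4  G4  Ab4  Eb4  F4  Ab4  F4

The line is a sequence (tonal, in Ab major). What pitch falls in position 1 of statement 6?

The unit is 5 notes. Position-1 pitches of the 3 shown cells: C5, Bb4, Ab4.
Each moves down a 2nd. Continuing: G4 → F4 → Eb4.

Eb4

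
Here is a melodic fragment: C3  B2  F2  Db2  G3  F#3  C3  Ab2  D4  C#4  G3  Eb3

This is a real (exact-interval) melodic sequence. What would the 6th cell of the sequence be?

B5 A#5 E5 C5

Unit = 4 notes; the statements start on C3, G3, D4, moving up a 5th each time.
Extending up a 5th: A4 → E5 → B5.
So cell 6 is B5 A#5 E5 C5.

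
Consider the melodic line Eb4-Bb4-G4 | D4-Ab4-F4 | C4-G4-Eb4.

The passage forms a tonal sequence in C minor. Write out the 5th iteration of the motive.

Ab3 Eb4 C4

The 3-note cells begin on Eb4, D4, C4 — each down a 2nd from the last.
Carrying on: Bb3 → Ab3.
From Ab3 the diatonic shape gives Ab3 Eb4 C4.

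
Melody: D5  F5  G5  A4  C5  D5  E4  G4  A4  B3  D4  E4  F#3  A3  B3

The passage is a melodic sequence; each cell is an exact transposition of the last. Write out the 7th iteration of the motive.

G#2 B2 C#3

The 3-note cells begin on D5, A4, E4, B3, F#3 — each down a 4th from the last.
Extending down a 4th: C#3 → G#2.
From G#2 the exact shape gives G#2 B2 C#3.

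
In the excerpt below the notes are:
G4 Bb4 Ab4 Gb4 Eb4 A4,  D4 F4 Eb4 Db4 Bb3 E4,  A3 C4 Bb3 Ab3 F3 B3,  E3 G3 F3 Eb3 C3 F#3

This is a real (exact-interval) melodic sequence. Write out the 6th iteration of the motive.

The 6-note cells begin on G4, D4, A3, E3 — each down a 4th from the last.
Extending down a 4th: B2 → F#2.
From F#2 the exact shape gives F#2 A2 G2 F2 D2 G#2.

F#2 A2 G2 F2 D2 G#2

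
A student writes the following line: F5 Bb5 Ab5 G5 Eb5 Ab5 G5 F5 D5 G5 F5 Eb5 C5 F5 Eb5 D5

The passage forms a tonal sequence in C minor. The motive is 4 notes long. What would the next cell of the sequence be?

Unit = 4 notes; the statements start on F5, Eb5, D5, C5, moving down a 2nd each time.
So cell 5 is Bb4 Eb5 D5 C5.

Bb4 Eb5 D5 C5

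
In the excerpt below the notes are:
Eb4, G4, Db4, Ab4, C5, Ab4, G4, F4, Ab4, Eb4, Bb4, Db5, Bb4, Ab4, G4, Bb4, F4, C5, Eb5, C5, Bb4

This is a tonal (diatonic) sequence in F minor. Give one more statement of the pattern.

With a 7-note motive the entries are Eb4, F4, G4, each up a 2nd from the previous.
So cell 4 is Ab4 C5 G4 Db5 F5 Db5 C5.

Ab4 C5 G4 Db5 F5 Db5 C5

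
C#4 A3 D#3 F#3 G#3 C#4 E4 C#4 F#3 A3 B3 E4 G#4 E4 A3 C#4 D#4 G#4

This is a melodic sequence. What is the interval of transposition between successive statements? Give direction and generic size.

up a 3rd

Taking 6-note groups, the heads are C#4, E4, G#4: the pattern moves up a 3rd.
From C#4 to E4: up a 3rd.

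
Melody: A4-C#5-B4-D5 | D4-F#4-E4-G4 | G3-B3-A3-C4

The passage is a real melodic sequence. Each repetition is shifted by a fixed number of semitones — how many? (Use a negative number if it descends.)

-7

Taking 4-note groups, the heads are A4, D4, G3: the pattern moves down a 5th.
A4→D4 is 62 − 69 = -7 semitones.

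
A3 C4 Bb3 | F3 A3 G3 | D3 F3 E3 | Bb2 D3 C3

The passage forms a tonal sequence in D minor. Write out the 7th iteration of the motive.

Taking 3-note groups, the heads are A3, F3, D3, Bb2: the pattern moves down a 3rd.
Carrying on: G2 → E2 → C2.
From C2 the diatonic shape gives C2 E2 D2.

C2 E2 D2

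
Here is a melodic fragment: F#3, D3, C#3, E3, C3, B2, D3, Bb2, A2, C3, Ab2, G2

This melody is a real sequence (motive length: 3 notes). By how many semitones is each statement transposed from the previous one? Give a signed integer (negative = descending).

With a 3-note motive the entries are F#3, E3, D3, C3, each down a 2nd from the previous.
F#3 to E3 spans -2 semitones.

-2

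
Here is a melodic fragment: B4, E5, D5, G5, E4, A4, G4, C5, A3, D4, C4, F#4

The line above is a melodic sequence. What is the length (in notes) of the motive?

Try groups of 4 (3 cells in 12 notes):
B4 E5 D5 G5 | E4 A4 G4 C5 | A3 D4 C4 F#4
Each cell is the previous one down a 5th — so the unit is 4 notes.

4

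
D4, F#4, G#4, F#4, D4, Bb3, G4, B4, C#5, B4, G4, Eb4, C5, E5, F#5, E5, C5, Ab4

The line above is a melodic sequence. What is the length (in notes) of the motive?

6

There are 18 notes; a 6-note unit gives 3 cells:
D4 F#4 G#4 F#4 D4 Bb3 | G4 B4 C#5 B4 G4 Eb4 | C5 E5 F#5 E5 C5 Ab4
That's a consistent up a 4th shift per cell, and no other grouping gives one.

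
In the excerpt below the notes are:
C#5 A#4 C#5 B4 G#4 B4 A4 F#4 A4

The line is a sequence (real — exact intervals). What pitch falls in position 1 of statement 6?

With 3-note cells, note 1 of each statement runs C#5, B4, A4.
Each moves down a 2nd. Continuing: G4 → F4 → Eb4.

Eb4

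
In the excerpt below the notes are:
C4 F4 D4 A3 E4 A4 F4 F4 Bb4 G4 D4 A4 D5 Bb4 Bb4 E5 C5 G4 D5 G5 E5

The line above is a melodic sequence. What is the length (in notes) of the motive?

7

There are 21 notes; a 7-note unit gives 3 cells:
C4 F4 D4 A3 E4 A4 F4 | F4 Bb4 G4 D4 A4 D5 Bb4 | Bb4 E5 C5 G4 D5 G5 E5
Each cell is the previous one up a 4th — so the unit is 7 notes.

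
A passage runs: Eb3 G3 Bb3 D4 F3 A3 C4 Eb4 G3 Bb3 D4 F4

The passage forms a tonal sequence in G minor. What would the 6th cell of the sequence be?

The 4-note cells begin on Eb3, F3, G3 — each up a 2nd from the last.
Continuing the starts: A3 → Bb3 → C4.
Statement 6 starts on C4 and keeps the same diatonic contour: C4 Eb4 G4 Bb4.

C4 Eb4 G4 Bb4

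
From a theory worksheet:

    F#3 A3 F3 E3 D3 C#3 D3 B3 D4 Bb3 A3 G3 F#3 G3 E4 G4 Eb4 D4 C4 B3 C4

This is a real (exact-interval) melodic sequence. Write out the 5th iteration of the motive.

Taking 7-note groups, the heads are F#3, B3, E4: the pattern moves up a 4th.
Carrying on: A4 → D5.
From D5 the exact shape gives D5 F5 Db5 C5 Bb4 A4 Bb4.

D5 F5 Db5 C5 Bb4 A4 Bb4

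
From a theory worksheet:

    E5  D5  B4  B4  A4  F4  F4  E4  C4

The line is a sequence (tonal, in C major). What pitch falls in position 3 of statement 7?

With 3-note cells, note 3 of each statement runs B4, F4, C4.
Each moves down a 4th. Continuing: G3 → D3 → A2 → E2.

E2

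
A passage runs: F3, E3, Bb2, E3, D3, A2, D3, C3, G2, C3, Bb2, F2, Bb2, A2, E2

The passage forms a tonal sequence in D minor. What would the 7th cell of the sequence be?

G2 F2 C2

Unit = 3 notes; the statements start on F3, E3, D3, C3, Bb2, moving down a 2nd each time.
Carrying on: A2 → G2.
So cell 7 is G2 F2 C2.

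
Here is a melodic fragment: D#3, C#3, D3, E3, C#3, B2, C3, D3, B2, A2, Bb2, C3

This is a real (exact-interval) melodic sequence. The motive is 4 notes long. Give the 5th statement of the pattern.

G2 F2 Gb2 Ab2

With a 4-note motive the entries are D#3, C#3, B2, each down a 2nd from the previous.
Continuing the starts: A2 → G2.
From G2 the exact shape gives G2 F2 Gb2 Ab2.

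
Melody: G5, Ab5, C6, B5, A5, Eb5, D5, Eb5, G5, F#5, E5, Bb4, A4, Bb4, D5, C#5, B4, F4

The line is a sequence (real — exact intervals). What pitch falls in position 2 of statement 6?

The unit is 6 notes. Position-2 pitches of the 3 shown cells: Ab5, Eb5, Bb4.
Extending down a 4th: F4 → C4 → G3.

G3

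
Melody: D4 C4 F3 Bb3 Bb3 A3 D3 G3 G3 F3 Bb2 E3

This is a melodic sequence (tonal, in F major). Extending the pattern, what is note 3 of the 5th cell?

E2

Grouping in 4s, the 3rd note of each cell is F3, D3, Bb2.
Each moves down a 3rd. Continuing: G2 → E2.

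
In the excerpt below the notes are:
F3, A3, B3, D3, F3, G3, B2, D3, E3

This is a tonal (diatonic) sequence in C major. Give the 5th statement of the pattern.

Unit = 3 notes; the statements start on F3, D3, B2, moving down a 3rd each time.
Carrying on: G2 → E2.
So cell 5 is E2 G2 A2.

E2 G2 A2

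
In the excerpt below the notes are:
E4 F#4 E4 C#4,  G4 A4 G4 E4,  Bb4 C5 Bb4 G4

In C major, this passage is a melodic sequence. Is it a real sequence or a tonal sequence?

Each cell has the same semitone pattern (2, -2, -3) — intervals are preserved exactly.
And F#4 lies outside C major, so the sequence is real rather than tonal.

real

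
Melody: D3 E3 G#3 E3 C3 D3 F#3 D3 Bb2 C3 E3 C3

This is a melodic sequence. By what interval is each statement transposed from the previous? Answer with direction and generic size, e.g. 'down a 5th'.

The 4-note cells begin on D3, C3, Bb2 — each down a 2nd from the last.
From D3 to C3: down a 2nd.

down a 2nd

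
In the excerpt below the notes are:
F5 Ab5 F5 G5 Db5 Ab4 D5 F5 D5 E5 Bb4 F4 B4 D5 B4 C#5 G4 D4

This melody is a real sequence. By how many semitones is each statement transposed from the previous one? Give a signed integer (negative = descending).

With a 6-note motive the entries are F5, D5, B4, each down a 3rd from the previous.
Counting half-steps from F5 to D5: -3.

-3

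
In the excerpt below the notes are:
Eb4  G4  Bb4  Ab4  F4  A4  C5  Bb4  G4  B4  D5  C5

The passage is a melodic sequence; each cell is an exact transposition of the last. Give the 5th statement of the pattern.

The 4-note cells begin on Eb4, F4, G4 — each up a 2nd from the last.
Continuing the starts: A4 → B4.
Statement 5 starts on B4 and keeps the same exact contour: B4 D#5 F#5 E5.

B4 D#5 F#5 E5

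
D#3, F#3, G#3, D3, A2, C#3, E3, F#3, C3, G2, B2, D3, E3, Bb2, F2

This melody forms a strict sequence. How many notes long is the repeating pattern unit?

5

15 notes total. Splitting into 3 groups of 5:
D#3 F#3 G#3 D3 A2 | C#3 E3 F#3 C3 G2 | B2 D3 E3 Bb2 F2
Each cell is the previous one down a 2nd — so the unit is 5 notes.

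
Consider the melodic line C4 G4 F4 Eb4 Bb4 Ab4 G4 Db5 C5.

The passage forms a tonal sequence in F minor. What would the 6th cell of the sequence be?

Taking 3-note groups, the heads are C4, Eb4, G4: the pattern moves up a 3rd.
Carrying on: Bb4 → Db5 → F5.
From F5 the diatonic shape gives F5 C6 Bb5.

F5 C6 Bb5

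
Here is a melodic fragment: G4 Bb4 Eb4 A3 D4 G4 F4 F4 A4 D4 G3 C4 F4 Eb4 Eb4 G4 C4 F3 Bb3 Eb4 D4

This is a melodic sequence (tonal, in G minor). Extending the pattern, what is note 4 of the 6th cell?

C3

Grouping in 7s, the 4th note of each cell is A3, G3, F3.
Each moves down a 2nd. Continuing: Eb3 → D3 → C3.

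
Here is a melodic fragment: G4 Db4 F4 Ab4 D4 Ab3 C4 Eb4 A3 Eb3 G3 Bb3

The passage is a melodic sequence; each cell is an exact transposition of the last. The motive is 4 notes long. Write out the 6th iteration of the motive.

F#2 C2 E2 G2

Unit = 4 notes; the statements start on G4, D4, A3, moving down a 4th each time.
Extending down a 4th: E3 → B2 → F#2.
Statement 6 starts on F#2 and keeps the same exact contour: F#2 C2 E2 G2.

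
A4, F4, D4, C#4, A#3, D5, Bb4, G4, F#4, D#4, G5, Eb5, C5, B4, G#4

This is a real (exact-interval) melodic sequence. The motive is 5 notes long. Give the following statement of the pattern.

The 5-note cells begin on A4, D5, G5 — each up a 4th from the last.
From C6 the exact shape gives C6 Ab5 F5 E5 C#5.

C6 Ab5 F5 E5 C#5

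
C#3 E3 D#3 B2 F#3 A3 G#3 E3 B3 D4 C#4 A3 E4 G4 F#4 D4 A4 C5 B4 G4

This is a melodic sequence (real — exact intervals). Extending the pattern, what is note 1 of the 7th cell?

With 4-note cells, note 1 of each statement runs C#3, F#3, B3, E4, A4.
Carrying that up a 4th forward: D5 → G5.

G5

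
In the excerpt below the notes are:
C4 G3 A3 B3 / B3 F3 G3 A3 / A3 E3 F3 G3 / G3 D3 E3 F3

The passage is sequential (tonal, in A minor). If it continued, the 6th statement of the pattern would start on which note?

E3

Unit = 4 notes; the statements start on C4, B3, A3, G3, moving down a 2nd each time.
Continuing: F3 → E3. Statement 6 starts on E3.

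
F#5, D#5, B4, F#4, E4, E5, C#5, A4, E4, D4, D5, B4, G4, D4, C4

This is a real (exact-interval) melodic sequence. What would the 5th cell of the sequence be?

Bb4 G4 Eb4 Bb3 Ab3

The 5-note cells begin on F#5, E5, D5 — each down a 2nd from the last.
Continuing the starts: C5 → Bb4.
Statement 5 starts on Bb4 and keeps the same exact contour: Bb4 G4 Eb4 Bb3 Ab3.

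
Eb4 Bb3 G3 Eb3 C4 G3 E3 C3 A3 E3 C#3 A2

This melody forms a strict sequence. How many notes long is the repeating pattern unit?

There are 12 notes; a 4-note unit gives 3 cells:
Eb4 Bb3 G3 Eb3 | C4 G3 E3 C3 | A3 E3 C#3 A2
Each cell is the previous one down a 3rd — so the unit is 4 notes.

4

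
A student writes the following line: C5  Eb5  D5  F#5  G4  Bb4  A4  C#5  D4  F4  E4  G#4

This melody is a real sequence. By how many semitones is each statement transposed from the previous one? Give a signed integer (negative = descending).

Taking 4-note groups, the heads are C5, G4, D4: the pattern moves down a 4th.
C5 to G4 spans -5 semitones.

-5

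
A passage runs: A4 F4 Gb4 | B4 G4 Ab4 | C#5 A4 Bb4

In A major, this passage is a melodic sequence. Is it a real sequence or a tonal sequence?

Each cell has the same semitone pattern (-4, 1) — intervals are preserved exactly.
And F4 lies outside A major, so the sequence is real rather than tonal.

real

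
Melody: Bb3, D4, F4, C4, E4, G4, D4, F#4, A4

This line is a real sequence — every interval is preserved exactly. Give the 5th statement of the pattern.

F#4 A#4 C#5

With a 3-note motive the entries are Bb3, C4, D4, each up a 2nd from the previous.
Carrying on: E4 → F#4.
Statement 5 starts on F#4 and keeps the same exact contour: F#4 A#4 C#5.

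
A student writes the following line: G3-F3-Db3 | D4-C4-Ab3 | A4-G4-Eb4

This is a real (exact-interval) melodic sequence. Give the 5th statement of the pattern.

B5 A5 F5

With a 3-note motive the entries are G3, D4, A4, each up a 5th from the previous.
Continuing the starts: E5 → B5.
Statement 5 starts on B5 and keeps the same exact contour: B5 A5 F5.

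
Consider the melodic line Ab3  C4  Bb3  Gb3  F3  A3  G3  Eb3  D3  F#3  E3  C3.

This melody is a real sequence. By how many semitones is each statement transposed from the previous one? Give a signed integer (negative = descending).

-3

Taking 4-note groups, the heads are Ab3, F3, D3: the pattern moves down a 3rd.
Ab3 to F3 spans -3 semitones.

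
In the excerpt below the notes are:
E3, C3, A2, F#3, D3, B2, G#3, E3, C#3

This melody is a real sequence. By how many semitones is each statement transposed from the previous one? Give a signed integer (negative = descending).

Taking 3-note groups, the heads are E3, F#3, G#3: the pattern moves up a 2nd.
E3→F#3 is 54 − 52 = 2 semitones.

2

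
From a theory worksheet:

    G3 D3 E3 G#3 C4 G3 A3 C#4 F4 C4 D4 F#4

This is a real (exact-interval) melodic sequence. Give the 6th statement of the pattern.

Ab5 Eb5 F5 A5

Taking 4-note groups, the heads are G3, C4, F4: the pattern moves up a 4th.
Carrying on: Bb4 → Eb5 → Ab5.
From Ab5 the exact shape gives Ab5 Eb5 F5 A5.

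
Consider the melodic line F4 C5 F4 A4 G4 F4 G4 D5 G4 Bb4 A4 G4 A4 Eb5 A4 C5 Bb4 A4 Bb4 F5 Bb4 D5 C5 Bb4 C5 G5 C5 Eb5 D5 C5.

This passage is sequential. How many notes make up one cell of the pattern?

6

30 notes total. Splitting into 5 groups of 6:
F4 C5 F4 A4 G4 F4 | G4 D5 G4 Bb4 A4 G4 | A4 Eb5 A4 C5 Bb4 A4 | Bb4 F5 Bb4 D5 C5 Bb4 | C5 G5 C5 Eb5 D5 C5
That's a consistent up a 2nd shift per cell, and no other grouping gives one.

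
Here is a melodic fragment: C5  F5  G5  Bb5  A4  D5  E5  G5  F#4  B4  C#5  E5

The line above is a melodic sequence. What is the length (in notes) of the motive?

12 notes total. Splitting into 3 groups of 4:
C5 F5 G5 Bb5 | A4 D5 E5 G5 | F#4 B4 C#5 E5
Each cell is the previous one down a 3rd — so the unit is 4 notes.

4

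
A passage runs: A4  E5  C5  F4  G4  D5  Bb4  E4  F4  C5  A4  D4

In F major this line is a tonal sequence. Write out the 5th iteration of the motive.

D4 A4 F4 Bb3

The 4-note cells begin on A4, G4, F4 — each down a 2nd from the last.
Carrying on: E4 → D4.
Statement 5 starts on D4 and keeps the same diatonic contour: D4 A4 F4 Bb3.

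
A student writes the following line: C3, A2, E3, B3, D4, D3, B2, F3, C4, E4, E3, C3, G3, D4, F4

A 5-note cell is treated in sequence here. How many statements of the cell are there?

3

15 notes in groups of 5 gives 15/5 = 3 statements.
Starts: C3, D3, E3 — each up a 2nd.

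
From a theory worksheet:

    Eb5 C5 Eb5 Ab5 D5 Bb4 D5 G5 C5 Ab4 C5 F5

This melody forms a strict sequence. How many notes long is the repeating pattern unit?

There are 12 notes; a 4-note unit gives 3 cells:
Eb5 C5 Eb5 Ab5 | D5 Bb4 D5 G5 | C5 Ab4 C5 F5
That's a consistent down a 2nd shift per cell, and no other grouping gives one.

4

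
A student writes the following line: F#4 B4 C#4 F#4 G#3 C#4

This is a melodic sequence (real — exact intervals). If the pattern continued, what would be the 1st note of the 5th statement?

Grouping in 2s, the 1st note of each cell is F#4, C#4, G#3.
Carrying that down a 4th forward: D#3 → A#2.

A#2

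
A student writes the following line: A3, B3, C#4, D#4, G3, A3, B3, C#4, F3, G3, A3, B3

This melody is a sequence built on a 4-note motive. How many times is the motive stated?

12 notes in groups of 4 gives 12/4 = 3 statements.
Starts: A3, G3, F3 — each down a 2nd.

3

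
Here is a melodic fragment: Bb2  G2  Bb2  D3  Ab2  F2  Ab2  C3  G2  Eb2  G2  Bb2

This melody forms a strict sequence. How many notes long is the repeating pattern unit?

4

12 notes total. Splitting into 3 groups of 4:
Bb2 G2 Bb2 D3 | Ab2 F2 Ab2 C3 | G2 Eb2 G2 Bb2
Every group is a transposition down a 2nd of the one before; no shorter unit works.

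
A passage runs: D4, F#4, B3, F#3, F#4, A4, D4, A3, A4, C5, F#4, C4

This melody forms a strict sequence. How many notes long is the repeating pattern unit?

4

12 notes total. Splitting into 3 groups of 4:
D4 F#4 B3 F#3 | F#4 A4 D4 A3 | A4 C5 F#4 C4
That's a consistent up a 3rd shift per cell, and no other grouping gives one.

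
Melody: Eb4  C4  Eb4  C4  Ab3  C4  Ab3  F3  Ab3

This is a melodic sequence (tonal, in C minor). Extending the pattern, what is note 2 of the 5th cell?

With 3-note cells, note 2 of each statement runs C4, Ab3, F3.
Each moves down a 3rd. Continuing: D3 → Bb2.

Bb2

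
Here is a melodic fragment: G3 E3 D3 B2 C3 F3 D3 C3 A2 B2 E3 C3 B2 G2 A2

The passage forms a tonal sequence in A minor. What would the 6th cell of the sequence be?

The 5-note cells begin on G3, F3, E3 — each down a 2nd from the last.
Carrying on: D3 → C3 → B2.
So cell 6 is B2 G2 F2 D2 E2.

B2 G2 F2 D2 E2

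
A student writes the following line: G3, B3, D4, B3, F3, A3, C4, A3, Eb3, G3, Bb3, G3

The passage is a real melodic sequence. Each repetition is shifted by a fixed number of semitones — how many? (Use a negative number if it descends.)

Taking 4-note groups, the heads are G3, F3, Eb3: the pattern moves down a 2nd.
Counting half-steps from G3 to F3: -2.

-2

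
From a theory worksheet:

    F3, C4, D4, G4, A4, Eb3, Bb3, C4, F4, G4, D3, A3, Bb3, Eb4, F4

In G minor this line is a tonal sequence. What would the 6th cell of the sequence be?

The 5-note cells begin on F3, Eb3, D3 — each down a 2nd from the last.
Continuing the starts: C3 → Bb2 → A2.
Statement 6 starts on A2 and keeps the same diatonic contour: A2 Eb3 F3 Bb3 C4.

A2 Eb3 F3 Bb3 C4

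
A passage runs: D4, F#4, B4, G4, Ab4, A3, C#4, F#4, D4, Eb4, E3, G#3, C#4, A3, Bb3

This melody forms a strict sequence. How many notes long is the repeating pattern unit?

5

15 notes total. Splitting into 3 groups of 5:
D4 F#4 B4 G4 Ab4 | A3 C#4 F#4 D4 Eb4 | E3 G#3 C#4 A3 Bb3
Each cell is the previous one down a 4th — so the unit is 5 notes.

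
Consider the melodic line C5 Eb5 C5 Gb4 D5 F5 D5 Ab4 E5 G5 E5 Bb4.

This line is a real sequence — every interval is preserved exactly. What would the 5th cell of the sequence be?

G#5 B5 G#5 D5

Taking 4-note groups, the heads are C5, D5, E5: the pattern moves up a 2nd.
Continuing the starts: F#5 → G#5.
So cell 5 is G#5 B5 G#5 D5.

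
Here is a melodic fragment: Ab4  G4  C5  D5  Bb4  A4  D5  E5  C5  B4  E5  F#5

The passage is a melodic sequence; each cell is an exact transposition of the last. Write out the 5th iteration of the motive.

With a 4-note motive the entries are Ab4, Bb4, C5, each up a 2nd from the previous.
Carrying on: D5 → E5.
From E5 the exact shape gives E5 D#5 G#5 A#5.

E5 D#5 G#5 A#5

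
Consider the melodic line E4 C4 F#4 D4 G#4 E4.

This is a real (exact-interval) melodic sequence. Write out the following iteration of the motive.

Unit = 2 notes; the statements start on E4, F#4, G#4, moving up a 2nd each time.
From A#4 the exact shape gives A#4 F#4.

A#4 F#4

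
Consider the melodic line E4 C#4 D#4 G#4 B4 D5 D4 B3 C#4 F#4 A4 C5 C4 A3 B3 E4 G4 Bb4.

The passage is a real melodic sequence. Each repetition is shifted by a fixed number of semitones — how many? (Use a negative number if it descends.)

-2

Unit = 6 notes; the statements start on E4, D4, C4, moving down a 2nd each time.
E4→D4 is 62 − 64 = -2 semitones.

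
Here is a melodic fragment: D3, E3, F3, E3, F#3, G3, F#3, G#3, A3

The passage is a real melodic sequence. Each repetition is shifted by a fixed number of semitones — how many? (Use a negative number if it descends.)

With a 3-note motive the entries are D3, E3, F#3, each up a 2nd from the previous.
Counting half-steps from D3 to E3: 2.

2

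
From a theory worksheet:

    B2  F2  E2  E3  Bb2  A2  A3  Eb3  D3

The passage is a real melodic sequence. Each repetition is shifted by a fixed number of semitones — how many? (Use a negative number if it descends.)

With a 3-note motive the entries are B2, E3, A3, each up a 4th from the previous.
B2 to E3 spans +5 semitones.

5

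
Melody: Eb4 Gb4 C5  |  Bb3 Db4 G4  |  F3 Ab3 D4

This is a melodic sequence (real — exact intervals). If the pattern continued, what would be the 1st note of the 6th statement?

The unit is 3 notes. Position-1 pitches of the 3 shown cells: Eb4, Bb3, F3.
Each moves down a 4th. Continuing: C3 → G2 → D2.

D2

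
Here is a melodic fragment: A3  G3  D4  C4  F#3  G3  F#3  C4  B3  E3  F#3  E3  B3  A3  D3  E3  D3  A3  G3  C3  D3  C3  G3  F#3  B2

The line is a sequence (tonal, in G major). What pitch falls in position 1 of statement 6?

C3

The unit is 5 notes. Position-1 pitches of the 5 shown cells: A3, G3, F#3, E3, D3.
Each moves down a 2nd; the next is C3.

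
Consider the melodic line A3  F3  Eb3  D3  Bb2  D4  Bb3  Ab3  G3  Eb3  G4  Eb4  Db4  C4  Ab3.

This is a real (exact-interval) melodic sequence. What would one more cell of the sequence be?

C5 Ab4 Gb4 F4 Db4

With a 5-note motive the entries are A3, D4, G4, each up a 4th from the previous.
Statement 4 starts on C5 and keeps the same exact contour: C5 Ab4 Gb4 F4 Db4.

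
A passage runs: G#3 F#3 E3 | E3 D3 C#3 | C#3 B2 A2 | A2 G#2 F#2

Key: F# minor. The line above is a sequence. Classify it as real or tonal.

Every note is diatonic to F# minor.
Cell 1 has -2 semitones from note 2 to 3, but cell 2 has -1 — the interval quality changes while the contour stays the same, which is the hallmark of a tonal sequence.

tonal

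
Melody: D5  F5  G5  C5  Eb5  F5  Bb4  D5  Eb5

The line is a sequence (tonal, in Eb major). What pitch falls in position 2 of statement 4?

C5

Grouping in 3s, the 2nd note of each cell is F5, Eb5, D5.
From D5, down a 2nd gives C5.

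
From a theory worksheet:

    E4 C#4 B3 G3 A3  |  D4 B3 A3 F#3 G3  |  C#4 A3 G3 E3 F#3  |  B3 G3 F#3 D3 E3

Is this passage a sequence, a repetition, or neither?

Each 5-note cell is the previous one transposed down a 2nd.

sequence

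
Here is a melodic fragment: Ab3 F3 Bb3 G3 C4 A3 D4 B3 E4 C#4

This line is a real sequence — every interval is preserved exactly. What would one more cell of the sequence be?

F#4 D#4

Taking 2-note groups, the heads are Ab3, Bb3, C4, D4, E4: the pattern moves up a 2nd.
So cell 6 is F#4 D#4.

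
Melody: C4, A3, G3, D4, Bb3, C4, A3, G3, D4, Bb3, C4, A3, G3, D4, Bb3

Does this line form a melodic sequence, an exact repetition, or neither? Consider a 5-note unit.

repetition

Each 5-note cell is identical (C4 A3 G3 D4 Bb3), restated at the same pitch.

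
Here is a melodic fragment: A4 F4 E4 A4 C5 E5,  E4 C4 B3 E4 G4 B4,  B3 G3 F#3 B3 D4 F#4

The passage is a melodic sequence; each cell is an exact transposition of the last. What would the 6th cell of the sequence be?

G#2 E2 D#2 G#2 B2 D#3

The 6-note cells begin on A4, E4, B3 — each down a 4th from the last.
Continuing the starts: F#3 → C#3 → G#2.
From G#2 the exact shape gives G#2 E2 D#2 G#2 B2 D#3.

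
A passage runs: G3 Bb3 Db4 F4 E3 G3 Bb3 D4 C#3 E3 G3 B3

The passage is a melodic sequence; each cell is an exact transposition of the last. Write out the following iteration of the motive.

Unit = 4 notes; the statements start on G3, E3, C#3, moving down a 3rd each time.
From A#2 the exact shape gives A#2 C#3 E3 G#3.

A#2 C#3 E3 G#3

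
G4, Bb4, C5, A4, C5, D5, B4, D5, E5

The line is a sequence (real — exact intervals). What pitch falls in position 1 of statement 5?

D#5

With 3-note cells, note 1 of each statement runs G4, A4, B4.
Extending up a 2nd: C#5 → D#5.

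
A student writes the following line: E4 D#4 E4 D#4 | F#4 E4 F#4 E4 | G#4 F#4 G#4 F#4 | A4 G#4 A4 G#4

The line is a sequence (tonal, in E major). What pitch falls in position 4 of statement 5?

With 4-note cells, note 4 of each statement runs D#4, E4, F#4, G#4.
From G#4, up a 2nd gives A4.

A4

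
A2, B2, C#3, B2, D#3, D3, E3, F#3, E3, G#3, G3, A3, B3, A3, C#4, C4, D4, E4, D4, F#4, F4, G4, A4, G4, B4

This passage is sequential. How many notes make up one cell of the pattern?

Try groups of 5 (5 cells in 25 notes):
A2 B2 C#3 B2 D#3 | D3 E3 F#3 E3 G#3 | G3 A3 B3 A3 C#4 | C4 D4 E4 D4 F#4 | F4 G4 A4 G4 B4
Each cell is the previous one up a 4th — so the unit is 5 notes.

5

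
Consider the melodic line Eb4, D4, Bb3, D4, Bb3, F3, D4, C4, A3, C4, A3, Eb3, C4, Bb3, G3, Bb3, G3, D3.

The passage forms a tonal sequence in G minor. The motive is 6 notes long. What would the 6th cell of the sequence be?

With a 6-note motive the entries are Eb4, D4, C4, each down a 2nd from the previous.
Extending down a 2nd: Bb3 → A3 → G3.
Statement 6 starts on G3 and keeps the same diatonic contour: G3 F3 D3 F3 D3 A2.

G3 F3 D3 F3 D3 A2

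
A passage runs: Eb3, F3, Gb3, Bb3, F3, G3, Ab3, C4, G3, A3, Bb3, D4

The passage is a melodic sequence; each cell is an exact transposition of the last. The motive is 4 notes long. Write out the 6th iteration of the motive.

The 4-note cells begin on Eb3, F3, G3 — each up a 2nd from the last.
Continuing the starts: A3 → B3 → C#4.
Statement 6 starts on C#4 and keeps the same exact contour: C#4 D#4 E4 G#4.

C#4 D#4 E4 G#4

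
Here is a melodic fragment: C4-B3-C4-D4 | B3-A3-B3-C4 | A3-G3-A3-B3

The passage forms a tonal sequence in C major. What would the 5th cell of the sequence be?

F3 E3 F3 G3

Taking 4-note groups, the heads are C4, B3, A3: the pattern moves down a 2nd.
Carrying on: G3 → F3.
So cell 5 is F3 E3 F3 G3.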